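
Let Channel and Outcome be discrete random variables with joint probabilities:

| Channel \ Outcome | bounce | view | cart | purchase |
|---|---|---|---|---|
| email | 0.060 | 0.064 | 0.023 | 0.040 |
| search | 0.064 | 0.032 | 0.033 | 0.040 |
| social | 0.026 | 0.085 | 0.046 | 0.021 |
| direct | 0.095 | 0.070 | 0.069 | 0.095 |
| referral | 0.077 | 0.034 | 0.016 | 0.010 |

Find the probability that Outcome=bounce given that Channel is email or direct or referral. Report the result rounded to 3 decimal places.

0.355

P(Channel=email) = 0.060 + 0.064 + 0.023 + 0.040 = 0.187.
P(Channel=direct) = 0.095 + 0.070 + 0.069 + 0.095 = 0.329.
P(Channel=referral) = 0.077 + 0.034 + 0.016 + 0.010 = 0.137.
P(Channel ∈ {email, direct, referral}) = 0.187 + 0.329 + 0.137 = 0.653; P(Outcome=bounce, Channel ∈ {email, direct, referral}) = 0.060 + 0.095 + 0.077 = 0.232.
P(Outcome=bounce | Channel ∈ {email, direct, referral}) = 0.232/0.653 = 0.355.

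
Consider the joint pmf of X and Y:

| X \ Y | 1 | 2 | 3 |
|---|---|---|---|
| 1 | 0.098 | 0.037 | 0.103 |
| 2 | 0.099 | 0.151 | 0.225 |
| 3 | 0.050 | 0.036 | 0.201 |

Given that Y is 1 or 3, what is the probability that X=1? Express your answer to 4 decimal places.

P(Y=1) = 0.098 + 0.099 + 0.050 = 0.247.
P(Y=3) = 0.103 + 0.225 + 0.201 = 0.529.
P(Y ∈ {1, 3}) = 0.247 + 0.529 = 0.776; P(X=1, Y ∈ {1, 3}) = 0.098 + 0.103 = 0.201.
P(X=1 | Y ∈ {1, 3}) = 0.201/0.776 = 0.2590.

0.2590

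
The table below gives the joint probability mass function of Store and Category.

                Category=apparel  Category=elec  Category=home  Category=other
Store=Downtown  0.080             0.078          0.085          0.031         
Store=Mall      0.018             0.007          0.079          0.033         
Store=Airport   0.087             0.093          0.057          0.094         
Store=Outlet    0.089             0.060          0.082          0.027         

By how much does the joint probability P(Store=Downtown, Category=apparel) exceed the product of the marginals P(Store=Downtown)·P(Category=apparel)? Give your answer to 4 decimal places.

P(Store=Downtown) = 0.080 + 0.078 + 0.085 + 0.031 = 0.274.
P(Category=apparel) = 0.080 + 0.018 + 0.087 + 0.089 = 0.274.
P(Store=Downtown, Category=apparel) − P(Store=Downtown)P(Category=apparel) = 0.080 − 0.274×0.274 = 0.0049.

0.0049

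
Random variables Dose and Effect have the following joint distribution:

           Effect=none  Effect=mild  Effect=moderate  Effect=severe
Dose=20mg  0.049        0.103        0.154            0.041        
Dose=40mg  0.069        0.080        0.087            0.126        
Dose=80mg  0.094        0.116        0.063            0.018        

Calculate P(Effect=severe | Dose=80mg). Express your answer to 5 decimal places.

0.06186

P(Dose=80mg) = 0.094 + 0.116 + 0.063 + 0.018 = 0.291.
P(Effect=severe | Dose=80mg) = 0.018/0.291 = 0.06186.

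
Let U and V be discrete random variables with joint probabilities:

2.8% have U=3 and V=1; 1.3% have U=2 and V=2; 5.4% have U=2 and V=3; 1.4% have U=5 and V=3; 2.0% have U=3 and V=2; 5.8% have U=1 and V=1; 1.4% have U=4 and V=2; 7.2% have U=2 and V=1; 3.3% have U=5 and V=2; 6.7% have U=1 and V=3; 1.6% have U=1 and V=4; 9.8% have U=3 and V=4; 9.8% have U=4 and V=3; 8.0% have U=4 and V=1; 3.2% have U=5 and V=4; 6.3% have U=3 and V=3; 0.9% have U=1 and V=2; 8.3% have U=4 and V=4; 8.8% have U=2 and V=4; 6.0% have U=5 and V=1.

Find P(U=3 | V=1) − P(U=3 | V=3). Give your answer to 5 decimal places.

P(V=1) = 0.058 + 0.072 + 0.028 + 0.080 + 0.060 = 0.298; P(U=3 | V=1) = 0.028/0.298 = 0.093960.
P(V=3) = 0.067 + 0.054 + 0.063 + 0.098 + 0.014 = 0.296; P(U=3 | V=3) = 0.063/0.296 = 0.212838.
Difference = -0.11888.

-0.11888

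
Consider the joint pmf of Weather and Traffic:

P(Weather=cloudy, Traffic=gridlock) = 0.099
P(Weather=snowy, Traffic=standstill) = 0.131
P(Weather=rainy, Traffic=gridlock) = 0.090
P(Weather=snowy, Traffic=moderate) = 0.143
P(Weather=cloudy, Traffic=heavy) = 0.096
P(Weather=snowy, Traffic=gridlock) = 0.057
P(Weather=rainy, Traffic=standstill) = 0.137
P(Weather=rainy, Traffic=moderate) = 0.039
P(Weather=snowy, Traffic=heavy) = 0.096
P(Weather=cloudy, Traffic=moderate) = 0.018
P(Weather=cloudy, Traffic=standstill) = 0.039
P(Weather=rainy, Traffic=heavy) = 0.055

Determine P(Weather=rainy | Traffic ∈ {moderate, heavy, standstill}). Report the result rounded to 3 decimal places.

0.306

P(Traffic=moderate) = 0.018 + 0.039 + 0.143 = 0.200.
P(Traffic=heavy) = 0.096 + 0.055 + 0.096 = 0.247.
P(Traffic=standstill) = 0.039 + 0.137 + 0.131 = 0.307.
P(Traffic ∈ {moderate, heavy, standstill}) = 0.200 + 0.247 + 0.307 = 0.754; P(Weather=rainy, Traffic ∈ {moderate, heavy, standstill}) = 0.039 + 0.055 + 0.137 = 0.231.
P(Weather=rainy | Traffic ∈ {moderate, heavy, standstill}) = 0.231/0.754 = 0.306.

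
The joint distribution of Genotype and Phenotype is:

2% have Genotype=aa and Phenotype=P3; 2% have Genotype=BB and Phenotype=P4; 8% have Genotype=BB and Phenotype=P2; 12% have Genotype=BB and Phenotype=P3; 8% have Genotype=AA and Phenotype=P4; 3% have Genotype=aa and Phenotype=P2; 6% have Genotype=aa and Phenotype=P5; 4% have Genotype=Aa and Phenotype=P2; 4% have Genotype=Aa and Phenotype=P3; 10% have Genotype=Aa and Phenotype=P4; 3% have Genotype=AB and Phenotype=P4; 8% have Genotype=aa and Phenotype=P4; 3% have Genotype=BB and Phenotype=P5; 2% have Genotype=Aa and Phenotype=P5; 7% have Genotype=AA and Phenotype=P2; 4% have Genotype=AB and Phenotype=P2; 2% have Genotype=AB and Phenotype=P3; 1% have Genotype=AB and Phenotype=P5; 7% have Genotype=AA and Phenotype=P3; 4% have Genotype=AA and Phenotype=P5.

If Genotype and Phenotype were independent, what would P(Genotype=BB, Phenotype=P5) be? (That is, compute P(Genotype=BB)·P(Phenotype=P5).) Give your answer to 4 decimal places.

0.0400

P(Genotype=BB) = 0.08 + 0.12 + 0.02 + 0.03 = 0.25.
P(Phenotype=P5) = 0.04 + 0.02 + 0.06 + 0.01 + 0.03 = 0.16.
Product: 0.25 × 0.16 = 0.0400.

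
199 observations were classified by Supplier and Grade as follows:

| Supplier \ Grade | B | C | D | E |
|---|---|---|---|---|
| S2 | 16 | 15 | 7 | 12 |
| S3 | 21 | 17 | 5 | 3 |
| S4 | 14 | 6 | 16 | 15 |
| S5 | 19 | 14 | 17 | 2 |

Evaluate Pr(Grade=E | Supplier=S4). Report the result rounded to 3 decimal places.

Total with Supplier=S4: 14 + 6 + 16 + 15 = 51.
P(Grade=E | Supplier=S4) = 15/51 = 0.294.

0.294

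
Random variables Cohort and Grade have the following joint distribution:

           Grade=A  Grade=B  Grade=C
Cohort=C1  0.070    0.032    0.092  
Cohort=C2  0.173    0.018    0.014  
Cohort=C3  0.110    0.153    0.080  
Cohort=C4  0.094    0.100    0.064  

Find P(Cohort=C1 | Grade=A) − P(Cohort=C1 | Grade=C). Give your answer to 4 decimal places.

P(Grade=A) = 0.070 + 0.173 + 0.110 + 0.094 = 0.447; P(Cohort=C1 | Grade=A) = 0.070/0.447 = 0.15660.
P(Grade=C) = 0.092 + 0.014 + 0.080 + 0.064 = 0.250; P(Cohort=C1 | Grade=C) = 0.092/0.250 = 0.36800.
Difference = -0.2114.

-0.2114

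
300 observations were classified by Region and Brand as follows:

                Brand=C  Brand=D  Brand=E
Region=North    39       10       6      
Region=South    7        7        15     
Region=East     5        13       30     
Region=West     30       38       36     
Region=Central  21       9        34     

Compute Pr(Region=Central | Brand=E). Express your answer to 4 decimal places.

0.2810

Total with Brand=E: 6 + 15 + 30 + 36 + 34 = 121.
P(Region=Central | Brand=E) = 34/121 = 0.2810.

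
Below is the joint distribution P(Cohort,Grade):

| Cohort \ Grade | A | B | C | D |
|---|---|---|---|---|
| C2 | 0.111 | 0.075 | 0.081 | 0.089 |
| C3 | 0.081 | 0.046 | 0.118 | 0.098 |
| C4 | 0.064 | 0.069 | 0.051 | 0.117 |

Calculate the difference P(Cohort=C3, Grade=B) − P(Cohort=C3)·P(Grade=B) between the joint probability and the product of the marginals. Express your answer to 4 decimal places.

-0.0192

P(Cohort=C3) = 0.081 + 0.046 + 0.118 + 0.098 = 0.343.
P(Grade=B) = 0.075 + 0.046 + 0.069 = 0.190.
P(Cohort=C3, Grade=B) − P(Cohort=C3)P(Grade=B) = 0.046 − 0.343×0.190 = -0.0192.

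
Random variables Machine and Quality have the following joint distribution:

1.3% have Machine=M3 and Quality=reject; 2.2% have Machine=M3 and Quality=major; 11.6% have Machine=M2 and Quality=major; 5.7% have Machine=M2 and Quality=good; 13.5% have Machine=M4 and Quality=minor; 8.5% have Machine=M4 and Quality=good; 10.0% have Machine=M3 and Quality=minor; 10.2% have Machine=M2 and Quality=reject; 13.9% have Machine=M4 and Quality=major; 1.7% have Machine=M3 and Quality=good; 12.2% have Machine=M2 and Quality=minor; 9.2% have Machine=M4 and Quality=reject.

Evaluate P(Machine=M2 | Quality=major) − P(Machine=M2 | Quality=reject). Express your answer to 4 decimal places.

P(Quality=major) = 0.116 + 0.022 + 0.139 = 0.277; P(Machine=M2 | Quality=major) = 0.116/0.277 = 0.41877.
P(Quality=reject) = 0.102 + 0.013 + 0.092 = 0.207; P(Machine=M2 | Quality=reject) = 0.102/0.207 = 0.49275.
Difference = -0.0740.

-0.0740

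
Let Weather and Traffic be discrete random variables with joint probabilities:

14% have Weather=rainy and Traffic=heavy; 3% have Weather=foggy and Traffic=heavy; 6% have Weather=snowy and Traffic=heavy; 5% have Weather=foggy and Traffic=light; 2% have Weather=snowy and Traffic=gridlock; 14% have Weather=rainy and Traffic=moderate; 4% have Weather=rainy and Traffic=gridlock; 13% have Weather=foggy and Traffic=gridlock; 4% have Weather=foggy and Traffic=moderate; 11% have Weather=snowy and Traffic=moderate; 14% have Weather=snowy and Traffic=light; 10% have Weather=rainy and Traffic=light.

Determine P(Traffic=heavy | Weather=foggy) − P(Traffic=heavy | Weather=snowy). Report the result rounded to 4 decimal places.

-0.0618

P(Weather=foggy) = 0.05 + 0.04 + 0.03 + 0.13 = 0.25; P(Traffic=heavy | Weather=foggy) = 0.03/0.25 = 0.12000.
P(Weather=snowy) = 0.14 + 0.11 + 0.06 + 0.02 = 0.33; P(Traffic=heavy | Weather=snowy) = 0.06/0.33 = 0.18182.
Difference = -0.0618.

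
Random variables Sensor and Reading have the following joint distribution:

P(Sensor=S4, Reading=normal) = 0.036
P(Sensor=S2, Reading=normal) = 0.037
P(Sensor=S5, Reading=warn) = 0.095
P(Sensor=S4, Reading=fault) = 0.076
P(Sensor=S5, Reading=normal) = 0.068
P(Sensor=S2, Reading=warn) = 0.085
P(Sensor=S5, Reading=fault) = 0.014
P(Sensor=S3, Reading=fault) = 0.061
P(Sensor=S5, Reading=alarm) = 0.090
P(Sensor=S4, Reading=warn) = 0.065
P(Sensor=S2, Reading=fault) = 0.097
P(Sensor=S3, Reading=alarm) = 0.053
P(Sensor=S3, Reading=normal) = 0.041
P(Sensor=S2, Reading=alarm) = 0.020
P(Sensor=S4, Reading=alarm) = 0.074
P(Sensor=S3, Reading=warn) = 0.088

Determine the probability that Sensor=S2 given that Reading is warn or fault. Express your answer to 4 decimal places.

0.3133

P(Reading=warn) = 0.085 + 0.088 + 0.065 + 0.095 = 0.333.
P(Reading=fault) = 0.097 + 0.061 + 0.076 + 0.014 = 0.248.
P(Reading ∈ {warn, fault}) = 0.333 + 0.248 = 0.581; P(Sensor=S2, Reading ∈ {warn, fault}) = 0.085 + 0.097 = 0.182.
P(Sensor=S2 | Reading ∈ {warn, fault}) = 0.182/0.581 = 0.3133.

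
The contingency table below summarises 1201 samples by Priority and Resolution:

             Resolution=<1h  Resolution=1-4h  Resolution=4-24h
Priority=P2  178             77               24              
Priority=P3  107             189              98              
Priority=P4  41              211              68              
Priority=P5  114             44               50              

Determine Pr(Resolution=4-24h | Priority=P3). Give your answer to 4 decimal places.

Total with Priority=P3: 107 + 189 + 98 = 394.
P(Resolution=4-24h | Priority=P3) = 98/394 = 0.2487.

0.2487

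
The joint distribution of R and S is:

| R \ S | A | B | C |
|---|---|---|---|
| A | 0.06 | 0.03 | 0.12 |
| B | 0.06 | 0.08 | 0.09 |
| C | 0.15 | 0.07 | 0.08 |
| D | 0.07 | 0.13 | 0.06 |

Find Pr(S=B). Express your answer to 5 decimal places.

0.31000

P(S=B) = 0.03 + 0.08 + 0.07 + 0.13 = 0.31.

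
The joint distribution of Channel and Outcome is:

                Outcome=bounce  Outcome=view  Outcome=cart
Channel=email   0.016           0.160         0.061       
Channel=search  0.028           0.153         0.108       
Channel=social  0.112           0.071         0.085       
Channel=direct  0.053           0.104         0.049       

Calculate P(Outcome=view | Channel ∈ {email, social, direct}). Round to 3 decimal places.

0.471

P(Channel=email) = 0.016 + 0.160 + 0.061 = 0.237.
P(Channel=social) = 0.112 + 0.071 + 0.085 = 0.268.
P(Channel=direct) = 0.053 + 0.104 + 0.049 = 0.206.
P(Channel ∈ {email, social, direct}) = 0.237 + 0.268 + 0.206 = 0.711; P(Outcome=view, Channel ∈ {email, social, direct}) = 0.160 + 0.071 + 0.104 = 0.335.
P(Outcome=view | Channel ∈ {email, social, direct}) = 0.335/0.711 = 0.471.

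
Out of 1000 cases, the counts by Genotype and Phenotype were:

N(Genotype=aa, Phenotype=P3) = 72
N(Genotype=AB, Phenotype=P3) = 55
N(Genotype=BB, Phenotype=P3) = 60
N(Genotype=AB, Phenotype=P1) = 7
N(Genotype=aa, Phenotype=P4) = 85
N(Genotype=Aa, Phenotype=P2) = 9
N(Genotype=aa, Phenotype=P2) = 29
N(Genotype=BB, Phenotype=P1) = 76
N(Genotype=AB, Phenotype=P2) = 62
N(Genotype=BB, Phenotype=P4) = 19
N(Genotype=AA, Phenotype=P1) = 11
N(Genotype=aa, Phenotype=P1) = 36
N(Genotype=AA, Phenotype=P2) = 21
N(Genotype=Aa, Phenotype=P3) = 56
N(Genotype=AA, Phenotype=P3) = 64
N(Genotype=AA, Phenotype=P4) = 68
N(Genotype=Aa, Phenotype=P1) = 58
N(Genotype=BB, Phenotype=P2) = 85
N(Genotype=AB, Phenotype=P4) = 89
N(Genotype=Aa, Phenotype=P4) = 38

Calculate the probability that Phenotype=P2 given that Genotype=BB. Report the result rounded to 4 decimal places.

0.3542

Total with Genotype=BB: 76 + 85 + 60 + 19 = 240.
P(Phenotype=P2 | Genotype=BB) = 85/240 = 0.3542.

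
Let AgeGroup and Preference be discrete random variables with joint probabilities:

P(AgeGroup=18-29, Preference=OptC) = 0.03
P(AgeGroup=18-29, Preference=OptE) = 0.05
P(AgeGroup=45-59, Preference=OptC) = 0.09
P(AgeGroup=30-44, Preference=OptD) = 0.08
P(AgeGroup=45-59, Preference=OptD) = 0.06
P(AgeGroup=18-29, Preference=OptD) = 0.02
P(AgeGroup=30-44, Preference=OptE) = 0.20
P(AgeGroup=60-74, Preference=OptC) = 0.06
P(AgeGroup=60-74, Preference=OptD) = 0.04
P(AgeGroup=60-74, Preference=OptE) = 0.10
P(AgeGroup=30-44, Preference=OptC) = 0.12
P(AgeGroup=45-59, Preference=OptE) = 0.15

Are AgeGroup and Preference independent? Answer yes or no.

yes

Every cell satisfies P(AgeGroup,Preference) = P(AgeGroup)·P(Preference). For instance P(AgeGroup=45-59) = 0.30, P(Preference=OptD) = 0.20, and 0.30×0.20 = 0.06 matches the joint entry. So AgeGroup and Preference are independent.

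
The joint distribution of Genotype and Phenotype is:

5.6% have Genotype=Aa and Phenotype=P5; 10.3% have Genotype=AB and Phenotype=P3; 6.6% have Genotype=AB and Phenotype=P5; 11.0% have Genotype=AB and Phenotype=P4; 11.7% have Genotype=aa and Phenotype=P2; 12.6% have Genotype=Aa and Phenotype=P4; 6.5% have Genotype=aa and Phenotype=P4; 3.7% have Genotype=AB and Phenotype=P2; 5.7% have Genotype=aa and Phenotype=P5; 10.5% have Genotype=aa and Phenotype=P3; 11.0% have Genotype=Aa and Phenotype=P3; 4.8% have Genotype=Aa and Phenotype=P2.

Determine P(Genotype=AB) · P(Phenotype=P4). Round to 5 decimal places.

0.09512

P(Genotype=AB) = 0.037 + 0.103 + 0.110 + 0.066 = 0.316.
P(Phenotype=P4) = 0.126 + 0.065 + 0.110 = 0.301.
Product: 0.316 × 0.301 = 0.09512.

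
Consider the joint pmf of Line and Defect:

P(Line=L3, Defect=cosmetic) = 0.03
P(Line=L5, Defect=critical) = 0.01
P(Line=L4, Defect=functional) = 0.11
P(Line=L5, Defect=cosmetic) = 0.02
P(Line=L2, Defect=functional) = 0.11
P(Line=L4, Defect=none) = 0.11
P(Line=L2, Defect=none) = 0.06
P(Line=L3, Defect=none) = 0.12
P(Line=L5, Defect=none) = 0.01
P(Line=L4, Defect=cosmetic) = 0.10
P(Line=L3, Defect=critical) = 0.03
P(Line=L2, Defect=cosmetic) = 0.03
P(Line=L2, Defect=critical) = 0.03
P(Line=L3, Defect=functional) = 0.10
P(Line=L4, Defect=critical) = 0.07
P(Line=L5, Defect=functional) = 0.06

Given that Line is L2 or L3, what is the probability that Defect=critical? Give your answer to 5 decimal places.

P(Line=L2) = 0.06 + 0.03 + 0.11 + 0.03 = 0.23.
P(Line=L3) = 0.12 + 0.03 + 0.10 + 0.03 = 0.28.
P(Line ∈ {L2, L3}) = 0.23 + 0.28 = 0.51; P(Defect=critical, Line ∈ {L2, L3}) = 0.03 + 0.03 = 0.06.
P(Defect=critical | Line ∈ {L2, L3}) = 0.06/0.51 = 0.11765.

0.11765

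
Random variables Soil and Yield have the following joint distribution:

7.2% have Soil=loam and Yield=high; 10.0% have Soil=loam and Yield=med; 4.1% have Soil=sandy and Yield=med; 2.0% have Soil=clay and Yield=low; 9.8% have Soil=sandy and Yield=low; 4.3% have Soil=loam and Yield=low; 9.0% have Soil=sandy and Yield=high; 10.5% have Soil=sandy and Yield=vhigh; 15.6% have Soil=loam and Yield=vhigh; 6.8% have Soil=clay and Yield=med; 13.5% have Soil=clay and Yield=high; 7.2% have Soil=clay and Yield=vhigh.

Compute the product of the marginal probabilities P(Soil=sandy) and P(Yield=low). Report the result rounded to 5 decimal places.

P(Soil=sandy) = 0.098 + 0.041 + 0.090 + 0.105 = 0.334.
P(Yield=low) = 0.098 + 0.043 + 0.020 = 0.161.
Product: 0.334 × 0.161 = 0.05377.

0.05377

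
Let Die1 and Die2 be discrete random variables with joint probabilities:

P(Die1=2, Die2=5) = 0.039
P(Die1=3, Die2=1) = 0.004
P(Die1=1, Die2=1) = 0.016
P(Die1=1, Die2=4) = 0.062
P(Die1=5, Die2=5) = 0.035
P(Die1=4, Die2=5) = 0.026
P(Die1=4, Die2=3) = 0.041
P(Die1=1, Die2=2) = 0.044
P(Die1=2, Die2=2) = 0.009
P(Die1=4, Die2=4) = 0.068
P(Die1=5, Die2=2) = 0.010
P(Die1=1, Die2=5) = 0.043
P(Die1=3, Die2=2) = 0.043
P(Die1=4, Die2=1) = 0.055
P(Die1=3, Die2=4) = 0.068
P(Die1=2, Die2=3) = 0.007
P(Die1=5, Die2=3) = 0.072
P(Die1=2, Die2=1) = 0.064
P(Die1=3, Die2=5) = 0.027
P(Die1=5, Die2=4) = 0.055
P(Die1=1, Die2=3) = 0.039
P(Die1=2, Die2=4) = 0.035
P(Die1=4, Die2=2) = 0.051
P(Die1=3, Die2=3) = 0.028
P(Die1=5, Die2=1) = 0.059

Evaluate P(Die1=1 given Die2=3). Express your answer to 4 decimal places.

0.2086

P(Die2=3) = 0.039 + 0.007 + 0.028 + 0.041 + 0.072 = 0.187.
P(Die1=1 | Die2=3) = 0.039/0.187 = 0.2086.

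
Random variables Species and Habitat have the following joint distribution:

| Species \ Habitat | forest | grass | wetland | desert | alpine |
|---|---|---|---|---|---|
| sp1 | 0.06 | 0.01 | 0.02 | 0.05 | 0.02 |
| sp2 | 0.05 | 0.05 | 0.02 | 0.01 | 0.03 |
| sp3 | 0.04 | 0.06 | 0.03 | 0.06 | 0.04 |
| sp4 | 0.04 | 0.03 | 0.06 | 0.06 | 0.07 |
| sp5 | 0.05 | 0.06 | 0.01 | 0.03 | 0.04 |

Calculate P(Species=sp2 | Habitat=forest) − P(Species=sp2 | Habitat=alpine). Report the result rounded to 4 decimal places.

P(Habitat=forest) = 0.06 + 0.05 + 0.04 + 0.04 + 0.05 = 0.24; P(Species=sp2 | Habitat=forest) = 0.05/0.24 = 0.20833.
P(Habitat=alpine) = 0.02 + 0.03 + 0.04 + 0.07 + 0.04 = 0.20; P(Species=sp2 | Habitat=alpine) = 0.03/0.20 = 0.15000.
Difference = 0.0583.

0.0583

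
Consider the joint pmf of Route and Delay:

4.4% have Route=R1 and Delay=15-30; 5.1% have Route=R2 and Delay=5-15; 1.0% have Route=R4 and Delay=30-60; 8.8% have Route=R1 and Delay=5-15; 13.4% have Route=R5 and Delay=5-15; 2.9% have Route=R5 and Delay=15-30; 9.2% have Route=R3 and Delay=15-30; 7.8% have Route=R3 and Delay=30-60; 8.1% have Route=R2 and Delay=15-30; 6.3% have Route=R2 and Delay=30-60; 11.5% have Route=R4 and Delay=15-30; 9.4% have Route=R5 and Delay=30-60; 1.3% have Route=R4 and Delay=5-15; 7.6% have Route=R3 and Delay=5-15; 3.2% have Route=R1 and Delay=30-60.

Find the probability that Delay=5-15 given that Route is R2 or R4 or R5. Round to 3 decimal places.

P(Route=R2) = 0.051 + 0.081 + 0.063 = 0.195.
P(Route=R4) = 0.013 + 0.115 + 0.010 = 0.138.
P(Route=R5) = 0.134 + 0.029 + 0.094 = 0.257.
P(Route ∈ {R2, R4, R5}) = 0.195 + 0.138 + 0.257 = 0.590; P(Delay=5-15, Route ∈ {R2, R4, R5}) = 0.051 + 0.013 + 0.134 = 0.198.
P(Delay=5-15 | Route ∈ {R2, R4, R5}) = 0.198/0.590 = 0.336.

0.336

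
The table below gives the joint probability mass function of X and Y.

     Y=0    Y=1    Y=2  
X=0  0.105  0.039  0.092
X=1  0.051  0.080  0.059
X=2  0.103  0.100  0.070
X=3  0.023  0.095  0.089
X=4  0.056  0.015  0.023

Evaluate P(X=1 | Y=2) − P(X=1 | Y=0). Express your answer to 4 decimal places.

0.0263

P(Y=2) = 0.092 + 0.059 + 0.070 + 0.089 + 0.023 = 0.333; P(X=1 | Y=2) = 0.059/0.333 = 0.17718.
P(Y=0) = 0.105 + 0.051 + 0.103 + 0.023 + 0.056 = 0.338; P(X=1 | Y=0) = 0.051/0.338 = 0.15089.
Difference = 0.0263.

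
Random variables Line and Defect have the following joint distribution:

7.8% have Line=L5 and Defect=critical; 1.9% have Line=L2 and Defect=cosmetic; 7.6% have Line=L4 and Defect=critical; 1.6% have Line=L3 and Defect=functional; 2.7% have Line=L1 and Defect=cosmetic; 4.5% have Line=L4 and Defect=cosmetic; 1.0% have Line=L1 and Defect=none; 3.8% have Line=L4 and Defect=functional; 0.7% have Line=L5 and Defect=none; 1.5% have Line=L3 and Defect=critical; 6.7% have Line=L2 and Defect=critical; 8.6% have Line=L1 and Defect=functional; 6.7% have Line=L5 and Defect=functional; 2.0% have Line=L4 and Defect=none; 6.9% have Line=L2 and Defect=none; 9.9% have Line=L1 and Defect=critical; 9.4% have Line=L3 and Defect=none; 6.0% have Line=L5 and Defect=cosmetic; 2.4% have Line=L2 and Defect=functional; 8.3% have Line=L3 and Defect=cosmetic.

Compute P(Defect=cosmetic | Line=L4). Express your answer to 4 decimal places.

P(Line=L4) = 0.020 + 0.045 + 0.038 + 0.076 = 0.179.
P(Defect=cosmetic | Line=L4) = 0.045/0.179 = 0.2514.

0.2514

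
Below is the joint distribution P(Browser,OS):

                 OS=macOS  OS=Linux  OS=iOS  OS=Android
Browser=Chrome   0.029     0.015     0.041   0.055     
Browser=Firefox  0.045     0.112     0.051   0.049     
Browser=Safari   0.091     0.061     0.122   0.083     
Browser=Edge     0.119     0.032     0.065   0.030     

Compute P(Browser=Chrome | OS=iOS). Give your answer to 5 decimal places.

P(OS=iOS) = 0.041 + 0.051 + 0.122 + 0.065 = 0.279.
P(Browser=Chrome | OS=iOS) = 0.041/0.279 = 0.14695.

0.14695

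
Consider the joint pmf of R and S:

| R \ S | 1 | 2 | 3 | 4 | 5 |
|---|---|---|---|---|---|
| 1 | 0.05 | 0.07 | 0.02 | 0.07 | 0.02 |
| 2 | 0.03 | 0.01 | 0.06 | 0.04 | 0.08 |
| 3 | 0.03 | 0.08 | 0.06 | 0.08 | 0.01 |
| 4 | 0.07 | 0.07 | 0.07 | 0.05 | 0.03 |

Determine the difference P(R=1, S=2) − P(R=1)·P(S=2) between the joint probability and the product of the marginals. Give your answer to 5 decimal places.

P(R=1) = 0.05 + 0.07 + 0.02 + 0.07 + 0.02 = 0.23.
P(S=2) = 0.07 + 0.01 + 0.08 + 0.07 = 0.23.
P(R=1, S=2) − P(R=1)P(S=2) = 0.07 − 0.23×0.23 = 0.01710.

0.01710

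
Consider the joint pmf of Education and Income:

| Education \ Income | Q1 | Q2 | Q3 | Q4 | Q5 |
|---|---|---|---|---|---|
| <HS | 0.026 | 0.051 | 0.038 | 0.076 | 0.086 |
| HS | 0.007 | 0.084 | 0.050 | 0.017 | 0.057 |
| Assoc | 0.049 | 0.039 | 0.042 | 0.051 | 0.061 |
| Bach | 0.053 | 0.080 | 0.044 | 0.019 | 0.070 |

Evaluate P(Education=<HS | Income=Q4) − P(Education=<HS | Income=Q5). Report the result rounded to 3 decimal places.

P(Income=Q4) = 0.076 + 0.017 + 0.051 + 0.019 = 0.163; P(Education=<HS | Income=Q4) = 0.076/0.163 = 0.4663.
P(Income=Q5) = 0.086 + 0.057 + 0.061 + 0.070 = 0.274; P(Education=<HS | Income=Q5) = 0.086/0.274 = 0.3139.
Difference = 0.152.

0.152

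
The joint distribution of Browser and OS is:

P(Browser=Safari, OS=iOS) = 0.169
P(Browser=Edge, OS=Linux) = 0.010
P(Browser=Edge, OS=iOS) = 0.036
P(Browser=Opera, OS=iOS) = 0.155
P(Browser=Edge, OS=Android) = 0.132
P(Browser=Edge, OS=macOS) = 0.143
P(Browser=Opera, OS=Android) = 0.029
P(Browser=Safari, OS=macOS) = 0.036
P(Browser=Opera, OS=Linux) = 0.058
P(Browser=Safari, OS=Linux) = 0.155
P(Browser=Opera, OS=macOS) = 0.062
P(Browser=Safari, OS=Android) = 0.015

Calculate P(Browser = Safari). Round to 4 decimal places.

0.3750

P(Browser=Safari) = 0.036 + 0.155 + 0.169 + 0.015 = 0.375.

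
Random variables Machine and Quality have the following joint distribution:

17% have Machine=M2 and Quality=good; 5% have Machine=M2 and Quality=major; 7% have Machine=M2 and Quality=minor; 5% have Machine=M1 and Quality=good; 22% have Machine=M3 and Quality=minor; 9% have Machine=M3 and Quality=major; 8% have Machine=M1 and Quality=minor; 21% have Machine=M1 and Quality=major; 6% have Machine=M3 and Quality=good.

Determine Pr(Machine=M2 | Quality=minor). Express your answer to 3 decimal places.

0.189

P(Quality=minor) = 0.08 + 0.07 + 0.22 = 0.37.
P(Machine=M2 | Quality=minor) = 0.07/0.37 = 0.189.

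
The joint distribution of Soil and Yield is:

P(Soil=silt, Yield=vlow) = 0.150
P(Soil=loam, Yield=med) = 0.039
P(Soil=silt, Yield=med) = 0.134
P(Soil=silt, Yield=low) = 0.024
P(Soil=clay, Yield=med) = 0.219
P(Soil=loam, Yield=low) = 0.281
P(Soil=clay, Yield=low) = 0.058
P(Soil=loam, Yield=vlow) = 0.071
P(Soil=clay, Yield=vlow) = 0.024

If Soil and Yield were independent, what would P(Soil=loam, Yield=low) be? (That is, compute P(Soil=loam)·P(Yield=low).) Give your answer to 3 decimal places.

P(Soil=loam) = 0.071 + 0.281 + 0.039 = 0.391.
P(Yield=low) = 0.281 + 0.058 + 0.024 = 0.363.
Product: 0.391 × 0.363 = 0.142.

0.142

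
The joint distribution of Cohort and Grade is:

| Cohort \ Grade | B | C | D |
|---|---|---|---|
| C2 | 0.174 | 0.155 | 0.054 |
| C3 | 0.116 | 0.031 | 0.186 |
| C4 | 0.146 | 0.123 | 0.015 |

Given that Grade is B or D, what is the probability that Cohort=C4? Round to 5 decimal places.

0.23300

P(Grade=B) = 0.174 + 0.116 + 0.146 = 0.436.
P(Grade=D) = 0.054 + 0.186 + 0.015 = 0.255.
P(Grade ∈ {B, D}) = 0.436 + 0.255 = 0.691; P(Cohort=C4, Grade ∈ {B, D}) = 0.146 + 0.015 = 0.161.
P(Cohort=C4 | Grade ∈ {B, D}) = 0.161/0.691 = 0.23300.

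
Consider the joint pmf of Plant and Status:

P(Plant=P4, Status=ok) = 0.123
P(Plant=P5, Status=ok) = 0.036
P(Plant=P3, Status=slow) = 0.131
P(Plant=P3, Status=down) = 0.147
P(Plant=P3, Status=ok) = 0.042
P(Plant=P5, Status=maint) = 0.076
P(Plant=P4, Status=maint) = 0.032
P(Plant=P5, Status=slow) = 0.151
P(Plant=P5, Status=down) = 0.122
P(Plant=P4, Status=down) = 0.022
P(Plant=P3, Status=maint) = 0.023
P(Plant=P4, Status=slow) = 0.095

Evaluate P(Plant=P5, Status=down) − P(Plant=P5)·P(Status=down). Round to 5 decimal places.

P(Plant=P5) = 0.036 + 0.151 + 0.122 + 0.076 = 0.385.
P(Status=down) = 0.147 + 0.022 + 0.122 = 0.291.
P(Plant=P5, Status=down) − P(Plant=P5)P(Status=down) = 0.122 − 0.385×0.291 = 0.00997.

0.00997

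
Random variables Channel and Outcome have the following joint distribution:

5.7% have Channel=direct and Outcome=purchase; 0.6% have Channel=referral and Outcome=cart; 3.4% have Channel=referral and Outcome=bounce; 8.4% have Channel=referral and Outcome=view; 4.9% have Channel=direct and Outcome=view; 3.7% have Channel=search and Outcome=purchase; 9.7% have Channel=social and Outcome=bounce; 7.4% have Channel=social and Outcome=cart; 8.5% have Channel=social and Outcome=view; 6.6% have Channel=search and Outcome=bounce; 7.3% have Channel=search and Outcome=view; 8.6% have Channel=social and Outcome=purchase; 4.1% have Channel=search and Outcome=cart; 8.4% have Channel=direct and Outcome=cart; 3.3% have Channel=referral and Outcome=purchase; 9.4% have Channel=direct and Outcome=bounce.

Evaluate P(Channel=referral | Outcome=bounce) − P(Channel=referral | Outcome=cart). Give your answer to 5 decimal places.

0.08757

P(Outcome=bounce) = 0.066 + 0.097 + 0.094 + 0.034 = 0.291; P(Channel=referral | Outcome=bounce) = 0.034/0.291 = 0.116838.
P(Outcome=cart) = 0.041 + 0.074 + 0.084 + 0.006 = 0.205; P(Channel=referral | Outcome=cart) = 0.006/0.205 = 0.029268.
Difference = 0.08757.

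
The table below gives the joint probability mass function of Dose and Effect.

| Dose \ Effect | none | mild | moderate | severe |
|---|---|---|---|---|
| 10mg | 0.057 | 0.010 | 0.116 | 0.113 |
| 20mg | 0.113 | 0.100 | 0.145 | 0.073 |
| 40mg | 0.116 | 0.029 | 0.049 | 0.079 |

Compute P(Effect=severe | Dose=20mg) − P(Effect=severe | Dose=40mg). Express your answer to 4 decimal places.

-0.1200

P(Dose=20mg) = 0.113 + 0.100 + 0.145 + 0.073 = 0.431; P(Effect=severe | Dose=20mg) = 0.073/0.431 = 0.16937.
P(Dose=40mg) = 0.116 + 0.029 + 0.049 + 0.079 = 0.273; P(Effect=severe | Dose=40mg) = 0.079/0.273 = 0.28938.
Difference = -0.1200.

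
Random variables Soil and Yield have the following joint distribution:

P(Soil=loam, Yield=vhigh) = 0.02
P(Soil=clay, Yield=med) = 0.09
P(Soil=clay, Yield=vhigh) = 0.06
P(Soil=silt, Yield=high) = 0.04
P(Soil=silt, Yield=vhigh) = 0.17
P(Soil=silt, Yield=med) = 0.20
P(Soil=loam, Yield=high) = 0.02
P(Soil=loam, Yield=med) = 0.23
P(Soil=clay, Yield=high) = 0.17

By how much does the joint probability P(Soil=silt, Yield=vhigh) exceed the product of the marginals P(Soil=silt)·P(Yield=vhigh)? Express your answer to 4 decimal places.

P(Soil=silt) = 0.20 + 0.04 + 0.17 = 0.41.
P(Yield=vhigh) = 0.02 + 0.06 + 0.17 = 0.25.
P(Soil=silt, Yield=vhigh) − P(Soil=silt)P(Yield=vhigh) = 0.17 − 0.41×0.25 = 0.0675.

0.0675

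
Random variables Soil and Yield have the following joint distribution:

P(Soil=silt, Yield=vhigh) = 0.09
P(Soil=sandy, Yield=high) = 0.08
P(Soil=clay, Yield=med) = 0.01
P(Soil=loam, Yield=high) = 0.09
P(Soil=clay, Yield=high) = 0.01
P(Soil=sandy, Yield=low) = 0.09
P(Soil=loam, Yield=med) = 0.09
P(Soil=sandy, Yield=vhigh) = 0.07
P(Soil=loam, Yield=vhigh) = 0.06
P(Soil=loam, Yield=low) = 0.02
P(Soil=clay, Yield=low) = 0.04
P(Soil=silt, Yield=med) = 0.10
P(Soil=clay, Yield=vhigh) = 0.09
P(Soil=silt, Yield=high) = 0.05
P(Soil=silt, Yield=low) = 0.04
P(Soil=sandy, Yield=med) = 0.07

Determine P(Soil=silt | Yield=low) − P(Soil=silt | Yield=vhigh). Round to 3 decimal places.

P(Yield=low) = 0.09 + 0.02 + 0.04 + 0.04 = 0.19; P(Soil=silt | Yield=low) = 0.04/0.19 = 0.2105.
P(Yield=vhigh) = 0.07 + 0.06 + 0.09 + 0.09 = 0.31; P(Soil=silt | Yield=vhigh) = 0.09/0.31 = 0.2903.
Difference = -0.080.

-0.080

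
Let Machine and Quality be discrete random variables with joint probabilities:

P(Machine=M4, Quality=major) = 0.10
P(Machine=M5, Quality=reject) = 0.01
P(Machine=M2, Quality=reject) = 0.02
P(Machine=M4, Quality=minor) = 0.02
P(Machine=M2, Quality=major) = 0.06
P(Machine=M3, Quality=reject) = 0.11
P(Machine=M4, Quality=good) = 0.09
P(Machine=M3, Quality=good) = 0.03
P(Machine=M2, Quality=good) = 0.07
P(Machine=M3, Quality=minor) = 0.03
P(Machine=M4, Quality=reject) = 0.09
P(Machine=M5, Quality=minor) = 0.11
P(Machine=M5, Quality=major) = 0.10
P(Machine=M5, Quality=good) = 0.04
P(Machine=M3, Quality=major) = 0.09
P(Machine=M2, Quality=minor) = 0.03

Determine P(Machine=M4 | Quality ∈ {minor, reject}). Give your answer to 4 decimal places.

P(Quality=minor) = 0.03 + 0.03 + 0.02 + 0.11 = 0.19.
P(Quality=reject) = 0.02 + 0.11 + 0.09 + 0.01 = 0.23.
P(Quality ∈ {minor, reject}) = 0.19 + 0.23 = 0.42; P(Machine=M4, Quality ∈ {minor, reject}) = 0.02 + 0.09 = 0.11.
P(Machine=M4 | Quality ∈ {minor, reject}) = 0.11/0.42 = 0.2619.

0.2619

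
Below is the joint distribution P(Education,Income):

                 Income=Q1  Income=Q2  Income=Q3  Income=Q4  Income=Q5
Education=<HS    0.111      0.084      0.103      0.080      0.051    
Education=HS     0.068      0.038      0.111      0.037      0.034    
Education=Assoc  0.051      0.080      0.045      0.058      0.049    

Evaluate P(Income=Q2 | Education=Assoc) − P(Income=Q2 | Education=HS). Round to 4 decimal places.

0.1507

P(Education=Assoc) = 0.051 + 0.080 + 0.045 + 0.058 + 0.049 = 0.283; P(Income=Q2 | Education=Assoc) = 0.080/0.283 = 0.28269.
P(Education=HS) = 0.068 + 0.038 + 0.111 + 0.037 + 0.034 = 0.288; P(Income=Q2 | Education=HS) = 0.038/0.288 = 0.13194.
Difference = 0.1507.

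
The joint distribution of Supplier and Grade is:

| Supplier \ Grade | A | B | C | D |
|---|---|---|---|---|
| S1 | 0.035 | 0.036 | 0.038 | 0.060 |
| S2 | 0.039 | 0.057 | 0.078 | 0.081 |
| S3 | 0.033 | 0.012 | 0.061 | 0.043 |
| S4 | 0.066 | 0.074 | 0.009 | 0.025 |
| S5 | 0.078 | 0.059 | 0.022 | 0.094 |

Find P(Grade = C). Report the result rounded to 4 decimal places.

0.2080

P(Grade=C) = 0.038 + 0.078 + 0.061 + 0.009 + 0.022 = 0.208.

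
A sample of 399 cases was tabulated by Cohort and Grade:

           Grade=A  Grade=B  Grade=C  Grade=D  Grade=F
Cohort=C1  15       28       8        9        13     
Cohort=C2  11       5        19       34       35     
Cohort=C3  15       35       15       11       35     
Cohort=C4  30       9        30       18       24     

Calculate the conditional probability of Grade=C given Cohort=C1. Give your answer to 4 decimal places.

0.1096

Total with Cohort=C1: 15 + 28 + 8 + 9 + 13 = 73.
P(Grade=C | Cohort=C1) = 8/73 = 0.1096.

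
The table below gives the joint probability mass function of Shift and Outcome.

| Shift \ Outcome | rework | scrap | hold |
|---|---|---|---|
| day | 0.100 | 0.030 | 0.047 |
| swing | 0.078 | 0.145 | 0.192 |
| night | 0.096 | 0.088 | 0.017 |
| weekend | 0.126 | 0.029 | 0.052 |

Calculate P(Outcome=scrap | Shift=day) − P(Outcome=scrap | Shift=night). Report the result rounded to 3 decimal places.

P(Shift=day) = 0.100 + 0.030 + 0.047 = 0.177; P(Outcome=scrap | Shift=day) = 0.030/0.177 = 0.1695.
P(Shift=night) = 0.096 + 0.088 + 0.017 = 0.201; P(Outcome=scrap | Shift=night) = 0.088/0.201 = 0.4378.
Difference = -0.268.

-0.268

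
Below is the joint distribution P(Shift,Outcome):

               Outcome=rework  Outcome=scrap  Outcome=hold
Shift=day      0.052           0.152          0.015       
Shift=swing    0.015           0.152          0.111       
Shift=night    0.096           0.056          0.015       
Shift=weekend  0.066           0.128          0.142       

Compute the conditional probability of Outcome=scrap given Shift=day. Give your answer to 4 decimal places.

P(Shift=day) = 0.052 + 0.152 + 0.015 = 0.219.
P(Outcome=scrap | Shift=day) = 0.152/0.219 = 0.6941.

0.6941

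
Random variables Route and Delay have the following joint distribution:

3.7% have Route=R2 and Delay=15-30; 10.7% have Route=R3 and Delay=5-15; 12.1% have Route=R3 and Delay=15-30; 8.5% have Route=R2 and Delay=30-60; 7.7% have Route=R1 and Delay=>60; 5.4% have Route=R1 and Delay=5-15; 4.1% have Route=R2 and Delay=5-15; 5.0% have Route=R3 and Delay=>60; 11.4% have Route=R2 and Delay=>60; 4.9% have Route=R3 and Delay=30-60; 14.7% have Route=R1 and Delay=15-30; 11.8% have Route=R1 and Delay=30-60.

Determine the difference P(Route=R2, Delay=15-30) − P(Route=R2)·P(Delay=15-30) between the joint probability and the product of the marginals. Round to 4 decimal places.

-0.0475

P(Route=R2) = 0.041 + 0.037 + 0.085 + 0.114 = 0.277.
P(Delay=15-30) = 0.147 + 0.037 + 0.121 = 0.305.
P(Route=R2, Delay=15-30) − P(Route=R2)P(Delay=15-30) = 0.037 − 0.277×0.305 = -0.0475.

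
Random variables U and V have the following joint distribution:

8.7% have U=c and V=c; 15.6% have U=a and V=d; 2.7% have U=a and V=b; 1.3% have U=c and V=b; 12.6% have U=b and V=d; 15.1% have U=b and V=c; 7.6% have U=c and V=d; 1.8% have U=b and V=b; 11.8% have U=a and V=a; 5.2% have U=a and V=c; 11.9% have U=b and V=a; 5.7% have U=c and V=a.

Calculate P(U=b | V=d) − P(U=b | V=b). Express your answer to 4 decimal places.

0.0416

P(V=d) = 0.156 + 0.126 + 0.076 = 0.358; P(U=b | V=d) = 0.126/0.358 = 0.35196.
P(V=b) = 0.027 + 0.018 + 0.013 = 0.058; P(U=b | V=b) = 0.018/0.058 = 0.31034.
Difference = 0.0416.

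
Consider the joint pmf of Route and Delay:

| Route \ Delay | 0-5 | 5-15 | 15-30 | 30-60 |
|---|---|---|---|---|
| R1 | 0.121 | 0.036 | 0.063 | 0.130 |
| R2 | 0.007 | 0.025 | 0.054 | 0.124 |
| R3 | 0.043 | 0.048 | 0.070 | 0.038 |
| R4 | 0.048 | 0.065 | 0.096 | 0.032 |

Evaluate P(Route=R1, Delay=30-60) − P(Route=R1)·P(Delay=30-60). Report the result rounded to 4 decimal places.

0.0166

P(Route=R1) = 0.121 + 0.036 + 0.063 + 0.130 = 0.350.
P(Delay=30-60) = 0.130 + 0.124 + 0.038 + 0.032 = 0.324.
P(Route=R1, Delay=30-60) − P(Route=R1)P(Delay=30-60) = 0.130 − 0.350×0.324 = 0.0166.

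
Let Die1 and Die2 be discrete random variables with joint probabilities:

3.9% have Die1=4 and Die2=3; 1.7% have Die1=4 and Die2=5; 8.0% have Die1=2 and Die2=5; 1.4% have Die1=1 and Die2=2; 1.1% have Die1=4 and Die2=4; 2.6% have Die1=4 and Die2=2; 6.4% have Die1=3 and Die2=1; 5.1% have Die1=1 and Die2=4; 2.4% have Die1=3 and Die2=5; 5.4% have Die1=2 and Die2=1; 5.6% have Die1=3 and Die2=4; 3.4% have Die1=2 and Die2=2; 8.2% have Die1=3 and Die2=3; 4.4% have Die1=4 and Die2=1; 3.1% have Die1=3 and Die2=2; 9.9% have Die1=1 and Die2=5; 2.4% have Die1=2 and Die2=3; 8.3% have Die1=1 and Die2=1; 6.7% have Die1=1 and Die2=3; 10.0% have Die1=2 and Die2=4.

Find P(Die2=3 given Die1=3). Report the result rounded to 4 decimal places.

0.3191

P(Die1=3) = 0.064 + 0.031 + 0.082 + 0.056 + 0.024 = 0.257.
P(Die2=3 | Die1=3) = 0.082/0.257 = 0.3191.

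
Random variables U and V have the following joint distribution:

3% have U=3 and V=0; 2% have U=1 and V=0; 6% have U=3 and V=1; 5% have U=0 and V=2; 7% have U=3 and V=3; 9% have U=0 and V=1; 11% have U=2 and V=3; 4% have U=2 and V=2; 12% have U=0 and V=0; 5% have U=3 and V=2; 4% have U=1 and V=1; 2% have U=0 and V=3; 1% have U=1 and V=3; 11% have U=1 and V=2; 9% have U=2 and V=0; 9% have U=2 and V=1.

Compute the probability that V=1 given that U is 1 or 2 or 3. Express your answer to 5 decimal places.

0.26389

P(U=1) = 0.02 + 0.04 + 0.11 + 0.01 = 0.18.
P(U=2) = 0.09 + 0.09 + 0.04 + 0.11 = 0.33.
P(U=3) = 0.03 + 0.06 + 0.05 + 0.07 = 0.21.
P(U ∈ {1, 2, 3}) = 0.18 + 0.33 + 0.21 = 0.72; P(V=1, U ∈ {1, 2, 3}) = 0.04 + 0.09 + 0.06 = 0.19.
P(V=1 | U ∈ {1, 2, 3}) = 0.19/0.72 = 0.26389.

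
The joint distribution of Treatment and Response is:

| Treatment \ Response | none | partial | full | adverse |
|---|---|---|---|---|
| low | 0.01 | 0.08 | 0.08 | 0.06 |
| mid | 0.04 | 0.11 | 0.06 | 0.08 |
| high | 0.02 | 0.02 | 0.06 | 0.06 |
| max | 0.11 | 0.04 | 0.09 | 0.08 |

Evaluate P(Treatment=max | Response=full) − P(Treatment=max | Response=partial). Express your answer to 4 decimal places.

0.1503

P(Response=full) = 0.08 + 0.06 + 0.06 + 0.09 = 0.29; P(Treatment=max | Response=full) = 0.09/0.29 = 0.31034.
P(Response=partial) = 0.08 + 0.11 + 0.02 + 0.04 = 0.25; P(Treatment=max | Response=partial) = 0.04/0.25 = 0.16000.
Difference = 0.1503.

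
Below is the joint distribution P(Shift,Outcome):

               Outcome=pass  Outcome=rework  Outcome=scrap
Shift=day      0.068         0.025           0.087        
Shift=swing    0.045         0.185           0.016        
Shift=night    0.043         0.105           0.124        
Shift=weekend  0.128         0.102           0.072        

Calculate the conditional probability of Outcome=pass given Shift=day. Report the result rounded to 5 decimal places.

P(Shift=day) = 0.068 + 0.025 + 0.087 = 0.180.
P(Outcome=pass | Shift=day) = 0.068/0.180 = 0.37778.

0.37778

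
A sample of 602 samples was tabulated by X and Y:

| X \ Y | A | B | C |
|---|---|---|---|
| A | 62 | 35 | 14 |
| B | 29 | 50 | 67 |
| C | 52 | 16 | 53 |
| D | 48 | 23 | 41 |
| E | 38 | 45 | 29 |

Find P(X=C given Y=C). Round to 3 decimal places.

Total with Y=C: 14 + 67 + 53 + 41 + 29 = 204.
P(X=C | Y=C) = 53/204 = 0.260.

0.260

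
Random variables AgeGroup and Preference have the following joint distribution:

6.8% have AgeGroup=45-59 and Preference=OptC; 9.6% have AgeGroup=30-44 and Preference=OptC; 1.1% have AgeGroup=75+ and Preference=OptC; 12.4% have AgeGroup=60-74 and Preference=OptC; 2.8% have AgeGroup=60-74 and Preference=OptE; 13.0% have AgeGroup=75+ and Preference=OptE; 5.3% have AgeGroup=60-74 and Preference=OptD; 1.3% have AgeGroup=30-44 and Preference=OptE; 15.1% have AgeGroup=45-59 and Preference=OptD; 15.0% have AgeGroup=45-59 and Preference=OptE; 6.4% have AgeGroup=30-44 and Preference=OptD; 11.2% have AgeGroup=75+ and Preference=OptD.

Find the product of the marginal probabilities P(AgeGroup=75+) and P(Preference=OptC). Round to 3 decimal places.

0.076

P(AgeGroup=75+) = 0.011 + 0.112 + 0.130 = 0.253.
P(Preference=OptC) = 0.096 + 0.068 + 0.124 + 0.011 = 0.299.
Product: 0.253 × 0.299 = 0.076.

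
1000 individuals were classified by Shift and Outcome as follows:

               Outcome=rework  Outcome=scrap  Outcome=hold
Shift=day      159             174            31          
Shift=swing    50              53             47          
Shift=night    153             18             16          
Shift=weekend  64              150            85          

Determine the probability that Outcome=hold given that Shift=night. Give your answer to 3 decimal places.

0.086

Total with Shift=night: 153 + 18 + 16 = 187.
P(Outcome=hold | Shift=night) = 16/187 = 0.086.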